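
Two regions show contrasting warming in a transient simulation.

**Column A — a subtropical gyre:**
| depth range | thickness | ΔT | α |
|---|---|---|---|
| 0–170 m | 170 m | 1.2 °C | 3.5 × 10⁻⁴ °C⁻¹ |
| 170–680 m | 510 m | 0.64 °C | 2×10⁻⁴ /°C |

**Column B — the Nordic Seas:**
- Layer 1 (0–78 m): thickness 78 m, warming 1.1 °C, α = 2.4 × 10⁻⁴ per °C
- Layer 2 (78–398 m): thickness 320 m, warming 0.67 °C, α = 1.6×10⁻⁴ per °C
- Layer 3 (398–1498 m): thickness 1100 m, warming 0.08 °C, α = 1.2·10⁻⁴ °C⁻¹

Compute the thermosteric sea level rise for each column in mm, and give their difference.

A Layer 1: 3.5×10⁻⁴ × 1.2 × 170 = 0.07140 m
A 2×10⁻⁴ × 0.64 × 510 = 0.06528 m
A total: 0.13668 m
B 2.4×10⁻⁴ × 1.1 × 78 = 0.020592 m
B 0.67 × 1.6×10⁻⁴ × 320 = 0.034304 m
B 0.08 × 1100 × 1.2×10⁻⁴ = 0.01056 m
B total: 0.065456 m
Difference: 0.13668 − 0.065456 = 0.071224 m

Δh_A ≈ 137 mm, Δh_B ≈ 65.5 mm; difference ≈ 71.2 mm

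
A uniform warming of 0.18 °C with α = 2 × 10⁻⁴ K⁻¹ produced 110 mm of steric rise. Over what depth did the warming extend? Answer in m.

H = Δh/(αΔT) = 0.11 / (2×10⁻⁴ × 0.18) ≈ 3056 m

about 3060 m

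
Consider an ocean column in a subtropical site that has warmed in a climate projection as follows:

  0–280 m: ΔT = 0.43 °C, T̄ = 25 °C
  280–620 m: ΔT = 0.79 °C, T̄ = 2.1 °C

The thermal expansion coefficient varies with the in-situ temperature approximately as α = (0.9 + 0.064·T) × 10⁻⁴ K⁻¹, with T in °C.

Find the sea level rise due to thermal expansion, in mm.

Layer 1: α = (0.9 + 0.064×25)×10⁻⁴ = 2.5×10⁻⁴ K⁻¹
Layer 2: α = (0.9 + 0.064×2.1)×10⁻⁴ = 1.0344×10⁻⁴ K⁻¹
Layer 1: 280 × 2.5×10⁻⁴ × 0.43 = 0.03010 m
0.79 × 1.0344×10⁻⁴ × 340 = 0.027783984 m
Δh = 0.03010 + 0.027783984 = 0.057883984 m

57.9 mm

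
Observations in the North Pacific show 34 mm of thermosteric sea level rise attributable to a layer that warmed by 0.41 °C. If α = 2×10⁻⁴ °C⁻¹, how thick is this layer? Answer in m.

H = Δh/(αΔT) = 0.034 / (2×10⁻⁴ × 0.41) ≈ 414.6 m

415 m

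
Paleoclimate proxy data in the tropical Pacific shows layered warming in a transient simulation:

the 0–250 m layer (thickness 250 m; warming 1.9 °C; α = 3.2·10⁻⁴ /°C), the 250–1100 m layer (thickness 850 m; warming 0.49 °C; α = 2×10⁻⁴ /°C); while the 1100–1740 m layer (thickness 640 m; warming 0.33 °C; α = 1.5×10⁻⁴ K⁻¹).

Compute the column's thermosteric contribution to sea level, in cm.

1.9 × 3.2×10⁻⁴ × 250 = 0.15200 m
Layer 2: 850 × 2×10⁻⁴ × 0.49 = 0.08330 m
0.33 × 1.5×10⁻⁴ × 640 = 0.03168 m
Δh = 0.15200 + 0.08330 + 0.03168 = 0.26698 m ≈ 26.7 cm

about 26.7 cm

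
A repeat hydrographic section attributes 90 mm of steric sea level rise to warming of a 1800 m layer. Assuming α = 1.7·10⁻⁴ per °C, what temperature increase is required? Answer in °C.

ΔT = Δh/(αH) = 0.09 / (1.7×10⁻⁴ × 1800) ≈ 0.2941 °C

0.294 °C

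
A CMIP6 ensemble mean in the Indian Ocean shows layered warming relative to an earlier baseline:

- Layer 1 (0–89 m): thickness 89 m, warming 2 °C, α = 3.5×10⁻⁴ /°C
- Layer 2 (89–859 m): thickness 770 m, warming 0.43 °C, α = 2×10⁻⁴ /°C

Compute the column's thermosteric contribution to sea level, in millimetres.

Δh ≈ 129 mm

Layer 1: 3.5×10⁻⁴ × 89 × 2 = 0.06230 m
0.43 × 2×10⁻⁴ × 770 = 0.06622 m
Δh = 0.06230 + 0.06622 = 0.12852 m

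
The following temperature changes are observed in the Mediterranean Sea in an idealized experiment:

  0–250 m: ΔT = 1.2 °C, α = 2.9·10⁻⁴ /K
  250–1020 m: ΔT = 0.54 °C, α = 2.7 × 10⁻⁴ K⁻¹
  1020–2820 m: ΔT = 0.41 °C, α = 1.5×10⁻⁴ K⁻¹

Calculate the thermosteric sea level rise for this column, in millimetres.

2.9×10⁻⁴ × 1.2 × 250 = 0.08700 m
Layer 2: 770 × 0.54 × 2.7×10⁻⁴ = 0.112266 m
1020–2820 m: 1.5×10⁻⁴ × 1800 × 0.41 = 0.11070 m
Δh = 0.08700 + 0.112266 + 0.11070 = 0.309966 m

Δh ≈ 310 mm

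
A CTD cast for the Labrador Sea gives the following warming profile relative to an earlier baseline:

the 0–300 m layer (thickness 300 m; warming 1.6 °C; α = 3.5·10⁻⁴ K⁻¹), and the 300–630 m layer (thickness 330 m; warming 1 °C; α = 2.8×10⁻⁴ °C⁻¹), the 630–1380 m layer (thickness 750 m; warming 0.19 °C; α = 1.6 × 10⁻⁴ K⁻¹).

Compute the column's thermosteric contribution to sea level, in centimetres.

Layer 1: 300 × 1.6 × 3.5×10⁻⁴ = 0.16800 m
330 × 1 × 2.8×10⁻⁴ = 0.09240 m
630–1380 m: 750 × 1.6×10⁻⁴ × 0.19 = 0.02280 m
Δh = 0.16800 + 0.09240 + 0.02280 = 0.28320 m ≈ 28.3 cm

28.3 cm of thermosteric rise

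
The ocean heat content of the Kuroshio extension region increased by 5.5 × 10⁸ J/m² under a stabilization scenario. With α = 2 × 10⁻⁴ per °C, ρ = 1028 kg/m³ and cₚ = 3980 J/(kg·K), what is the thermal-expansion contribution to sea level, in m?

about 0.0269 m

Δh = αQ/(ρcₚ) = 2×10⁻⁴ × 5.5×10⁸ / (1028 × 3980) ≈ 0.026885 m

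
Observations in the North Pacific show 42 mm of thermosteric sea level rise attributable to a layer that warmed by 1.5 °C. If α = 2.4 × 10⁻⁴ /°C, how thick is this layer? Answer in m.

H = Δh/(αΔT) = 0.042 / (2.4×10⁻⁴ × 1.5) ≈ 116.7 m

H ≈ 117 m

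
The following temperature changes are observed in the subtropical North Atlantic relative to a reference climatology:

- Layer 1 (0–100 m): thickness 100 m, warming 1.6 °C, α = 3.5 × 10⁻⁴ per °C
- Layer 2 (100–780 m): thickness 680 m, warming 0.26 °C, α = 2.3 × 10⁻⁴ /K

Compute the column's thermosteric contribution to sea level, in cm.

9.67 cm of thermosteric rise

0–100 m: 3.5×10⁻⁴ × 1.6 × 100 = 0.05600 m
0.26 × 2.3×10⁻⁴ × 680 = 0.040664 m
Δh = 0.05600 + 0.040664 = 0.096664 m ≈ 9.67 cm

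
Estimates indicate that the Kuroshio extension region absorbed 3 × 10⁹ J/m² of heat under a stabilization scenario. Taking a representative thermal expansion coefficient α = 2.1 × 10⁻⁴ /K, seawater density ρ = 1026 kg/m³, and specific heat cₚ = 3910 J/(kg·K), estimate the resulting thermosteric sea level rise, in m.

Δh = 0.157 m

Δh = αQ/(ρcₚ) = 2.1×10⁻⁴ × 3×10⁹ / (1026 × 3910) ≈ 0.15704 m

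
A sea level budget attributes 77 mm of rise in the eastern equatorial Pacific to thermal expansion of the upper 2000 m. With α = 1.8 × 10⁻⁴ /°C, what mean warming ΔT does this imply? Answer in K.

ΔT = Δh/(αH) = 0.077 / (1.8×10⁻⁴ × 2000) ≈ 0.2139 K

ΔT ≈ 0.21 K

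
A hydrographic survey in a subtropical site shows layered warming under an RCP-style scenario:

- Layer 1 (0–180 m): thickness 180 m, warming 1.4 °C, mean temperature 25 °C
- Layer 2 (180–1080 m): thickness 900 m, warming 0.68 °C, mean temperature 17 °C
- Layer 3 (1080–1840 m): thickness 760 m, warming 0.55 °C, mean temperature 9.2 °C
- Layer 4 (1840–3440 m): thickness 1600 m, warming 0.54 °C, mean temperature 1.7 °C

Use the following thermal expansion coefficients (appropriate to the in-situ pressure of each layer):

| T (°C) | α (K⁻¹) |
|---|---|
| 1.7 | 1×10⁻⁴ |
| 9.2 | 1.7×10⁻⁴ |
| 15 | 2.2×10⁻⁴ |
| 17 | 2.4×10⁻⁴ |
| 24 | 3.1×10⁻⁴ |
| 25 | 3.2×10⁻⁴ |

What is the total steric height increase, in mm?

Layer 1 at 25 °C → α = 3.2×10⁻⁴ K⁻¹
Layer 2 at 17 °C → α = 2.4×10⁻⁴ K⁻¹
Layer 3 at 9.2 °C → α = 1.7×10⁻⁴ K⁻¹
Layer 4 at 1.7 °C → α = 1×10⁻⁴ K⁻¹
0–180 m: 1.4 × 180 × 3.2×10⁻⁴ = 0.08064 m
Layer 2: 900 × 2.4×10⁻⁴ × 0.68 = 0.14688 m
1080–1840 m: 1.7×10⁻⁴ × 0.55 × 760 = 0.07106 m
0.54 × 1600 × 1×10⁻⁴ = 0.08640 m
Δh = 0.08064 + 0.14688 + 0.07106 + 0.08640 = 0.38498 m

about 380 mm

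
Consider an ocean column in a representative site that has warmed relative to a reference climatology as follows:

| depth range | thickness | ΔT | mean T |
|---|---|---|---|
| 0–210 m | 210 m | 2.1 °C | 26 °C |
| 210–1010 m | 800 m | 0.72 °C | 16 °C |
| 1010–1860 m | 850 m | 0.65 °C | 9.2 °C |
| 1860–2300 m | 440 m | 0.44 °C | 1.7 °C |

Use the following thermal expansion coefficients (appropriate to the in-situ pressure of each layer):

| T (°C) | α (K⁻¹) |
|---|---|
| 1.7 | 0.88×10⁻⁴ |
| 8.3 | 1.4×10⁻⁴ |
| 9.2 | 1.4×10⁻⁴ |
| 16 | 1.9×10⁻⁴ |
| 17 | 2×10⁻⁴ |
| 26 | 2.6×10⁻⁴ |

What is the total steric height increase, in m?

0.318 m of thermosteric rise

Layer 1 at 26 °C → α = 2.6×10⁻⁴ K⁻¹
Layer 2 at 16 °C → α = 1.9×10⁻⁴ K⁻¹
Layer 3 at 9.2 °C → α = 1.4×10⁻⁴ K⁻¹
Layer 4 at 1.7 °C → α = 0.88×10⁻⁴ K⁻¹
2.6×10⁻⁴ × 2.1 × 210 = 0.11466 m
210–1010 m: 800 × 1.9×10⁻⁴ × 0.72 = 0.10944 m
1010–1860 m: 0.65 × 850 × 1.4×10⁻⁴ = 0.07735 m
0.44 × 440 × 0.88×10⁻⁴ = 0.0170368 m
Δh = 0.11466 + 0.10944 + 0.07735 + 0.0170368 = 0.3184868 m ≈ 0.318 m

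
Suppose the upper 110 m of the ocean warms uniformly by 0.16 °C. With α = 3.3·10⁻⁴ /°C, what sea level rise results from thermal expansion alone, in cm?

Δh = αΔT·H = 3.3×10⁻⁴ × 0.16 × 110 = 0.005808 m

0.58 cm of thermosteric rise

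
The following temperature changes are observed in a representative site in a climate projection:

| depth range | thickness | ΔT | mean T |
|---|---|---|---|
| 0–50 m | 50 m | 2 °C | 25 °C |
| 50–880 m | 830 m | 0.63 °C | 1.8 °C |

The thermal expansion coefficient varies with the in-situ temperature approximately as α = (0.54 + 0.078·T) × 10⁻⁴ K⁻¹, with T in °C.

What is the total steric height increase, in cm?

6.0 cm

Layer 1: α = (0.54 + 0.078×25)×10⁻⁴ = 2.49×10⁻⁴ K⁻¹
Layer 2: α = (0.54 + 0.078×1.8)×10⁻⁴ = 0.6804×10⁻⁴ K⁻¹
0–50 m: 2.49×10⁻⁴ × 50 × 2 = 0.02490 m
Layer 2: 0.63 × 0.6804×10⁻⁴ × 830 = 0.035578116 m
Δh = 0.02490 + 0.035578116 = 0.060478116 m ≈ 6.0 cm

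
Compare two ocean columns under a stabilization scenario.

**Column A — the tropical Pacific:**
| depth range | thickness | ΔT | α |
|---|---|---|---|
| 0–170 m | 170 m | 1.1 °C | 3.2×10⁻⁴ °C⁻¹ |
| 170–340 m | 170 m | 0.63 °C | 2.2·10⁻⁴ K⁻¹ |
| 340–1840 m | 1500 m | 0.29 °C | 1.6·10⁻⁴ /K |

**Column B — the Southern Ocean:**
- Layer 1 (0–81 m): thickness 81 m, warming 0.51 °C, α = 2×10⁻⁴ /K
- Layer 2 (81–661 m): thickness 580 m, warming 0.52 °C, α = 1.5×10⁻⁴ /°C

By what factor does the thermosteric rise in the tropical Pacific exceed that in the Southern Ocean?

A 170 × 3.2×10⁻⁴ × 1.1 = 0.05984 m
A 0.63 × 170 × 2.2×10⁻⁴ = 0.023562 m
A Layer 3: 0.29 × 1.6×10⁻⁴ × 1500 = 0.06960 m
A total: 0.153002 m
B 0–81 m: 81 × 2×10⁻⁴ × 0.51 = 0.008262 m
B 81–661 m: 580 × 1.5×10⁻⁴ × 0.52 = 0.04524 m
B total: 0.053502 m
Ratio: 0.153002 / 0.053502 ≈ 2.860

≈ 2.9×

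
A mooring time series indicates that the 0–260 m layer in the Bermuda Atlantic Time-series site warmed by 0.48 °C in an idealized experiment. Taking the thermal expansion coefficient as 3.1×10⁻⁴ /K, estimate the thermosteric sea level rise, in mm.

Δh = αΔT·H = 3.1×10⁻⁴ × 0.48 × 260 = 0.038688 m

39 mm of thermosteric rise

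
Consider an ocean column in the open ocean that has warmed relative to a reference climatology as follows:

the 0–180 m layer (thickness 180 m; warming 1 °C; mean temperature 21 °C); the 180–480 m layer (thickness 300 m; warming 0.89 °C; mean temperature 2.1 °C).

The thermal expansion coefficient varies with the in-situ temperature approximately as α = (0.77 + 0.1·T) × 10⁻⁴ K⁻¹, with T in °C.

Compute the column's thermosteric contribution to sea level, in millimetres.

about 77.8 mm

Layer 1: α = (0.77 + 0.1×21)×10⁻⁴ = 2.87×10⁻⁴ K⁻¹
Layer 2: α = (0.77 + 0.1×2.1)×10⁻⁴ = 0.98×10⁻⁴ K⁻¹
0–180 m: 180 × 2.87×10⁻⁴ × 1 = 0.05166 m
Layer 2: 0.98×10⁻⁴ × 300 × 0.89 = 0.026166 m
Δh = 0.05166 + 0.026166 = 0.077826 m ≈ 77.8 mm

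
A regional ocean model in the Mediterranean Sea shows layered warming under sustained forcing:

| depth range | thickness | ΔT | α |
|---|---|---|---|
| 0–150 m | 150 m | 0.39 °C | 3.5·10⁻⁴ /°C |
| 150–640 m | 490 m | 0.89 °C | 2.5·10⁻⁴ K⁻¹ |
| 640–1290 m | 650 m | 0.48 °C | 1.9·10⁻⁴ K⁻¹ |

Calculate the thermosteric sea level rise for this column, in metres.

Δh = 0.189 m

Layer 1: 3.5×10⁻⁴ × 150 × 0.39 = 0.020475 m
150–640 m: 2.5×10⁻⁴ × 490 × 0.89 = 0.109025 m
Layer 3: 1.9×10⁻⁴ × 0.48 × 650 = 0.05928 m
Δh = 0.020475 + 0.109025 + 0.05928 = 0.18878 m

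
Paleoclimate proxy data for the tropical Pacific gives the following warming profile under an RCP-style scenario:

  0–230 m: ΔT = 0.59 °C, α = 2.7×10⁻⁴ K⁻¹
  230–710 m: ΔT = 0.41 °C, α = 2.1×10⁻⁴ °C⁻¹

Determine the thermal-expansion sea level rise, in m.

0.59 × 2.7×10⁻⁴ × 230 = 0.036639 m
2.1×10⁻⁴ × 480 × 0.41 = 0.041328 m
Δh = 0.036639 + 0.041328 = 0.077967 m ≈ 0.0780 m

about 0.0780 m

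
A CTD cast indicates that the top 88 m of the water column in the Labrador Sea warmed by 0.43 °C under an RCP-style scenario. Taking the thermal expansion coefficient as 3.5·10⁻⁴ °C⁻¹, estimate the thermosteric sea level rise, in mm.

Δh = αΔT·H = 3.5×10⁻⁴ × 0.43 × 88 = 0.013244 m

13.2 mm of thermosteric rise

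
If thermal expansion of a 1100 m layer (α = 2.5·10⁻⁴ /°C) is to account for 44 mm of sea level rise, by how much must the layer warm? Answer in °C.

ΔT = Δh/(αH) = 0.044 / (2.5×10⁻⁴ × 1100) = 0.1600 °C

ΔT ≈ 0.160 °C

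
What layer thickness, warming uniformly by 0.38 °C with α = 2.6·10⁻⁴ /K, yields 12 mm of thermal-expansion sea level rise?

H = Δh/(αΔT) = 0.012 / (2.6×10⁻⁴ × 0.38) ≈ 121.5 m

about 120 m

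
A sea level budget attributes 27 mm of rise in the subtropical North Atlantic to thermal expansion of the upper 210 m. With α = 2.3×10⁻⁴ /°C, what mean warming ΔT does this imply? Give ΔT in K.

ΔT ≈ 0.559 K

ΔT = Δh/(αH) = 0.027 / (2.3×10⁻⁴ × 210) ≈ 0.5590 K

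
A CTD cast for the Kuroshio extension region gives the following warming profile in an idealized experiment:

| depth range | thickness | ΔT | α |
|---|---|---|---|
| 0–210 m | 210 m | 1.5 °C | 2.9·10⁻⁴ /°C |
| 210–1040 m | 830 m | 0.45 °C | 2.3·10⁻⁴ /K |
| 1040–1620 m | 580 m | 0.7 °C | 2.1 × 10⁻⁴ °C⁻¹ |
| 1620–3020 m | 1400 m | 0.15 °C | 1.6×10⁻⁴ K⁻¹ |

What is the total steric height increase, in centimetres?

29.6 cm

2.9×10⁻⁴ × 210 × 1.5 = 0.09135 m
0.45 × 830 × 2.3×10⁻⁴ = 0.085905 m
Layer 3: 580 × 0.7 × 2.1×10⁻⁴ = 0.08526 m
Layer 4: 1.6×10⁻⁴ × 1400 × 0.15 = 0.03360 m
Δh = 0.09135 + 0.085905 + 0.08526 + 0.03360 = 0.296115 m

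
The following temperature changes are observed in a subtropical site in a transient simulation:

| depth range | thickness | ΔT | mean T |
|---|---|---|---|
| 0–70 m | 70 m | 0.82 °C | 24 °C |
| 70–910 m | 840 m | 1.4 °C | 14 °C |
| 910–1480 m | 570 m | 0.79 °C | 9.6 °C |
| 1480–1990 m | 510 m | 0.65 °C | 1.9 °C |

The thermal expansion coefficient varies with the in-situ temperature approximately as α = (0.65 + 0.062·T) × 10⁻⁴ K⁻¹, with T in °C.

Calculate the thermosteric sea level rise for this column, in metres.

about 0.272 m

Layer 1: α = (0.65 + 0.062×24)×10⁻⁴ = 2.138×10⁻⁴ K⁻¹
Layer 2: α = (0.65 + 0.062×14)×10⁻⁴ = 1.518×10⁻⁴ K⁻¹
Layer 3: α = (0.65 + 0.062×9.6)×10⁻⁴ = 1.2452×10⁻⁴ K⁻¹
Layer 4: α = (0.65 + 0.062×1.9)×10⁻⁴ = 0.7678×10⁻⁴ K⁻¹
0–70 m: 0.82 × 70 × 2.138×10⁻⁴ = 0.01227212 m
1.518×10⁻⁴ × 840 × 1.4 = 0.1785168 m
Layer 3: 0.79 × 570 × 1.2452×10⁻⁴ = 0.056071356 m
0.65 × 510 × 0.7678×10⁻⁴ = 0.02545257 m
Δh = 0.01227212 + 0.1785168 + 0.056071356 + 0.02545257 = 0.272312846 m ≈ 0.272 m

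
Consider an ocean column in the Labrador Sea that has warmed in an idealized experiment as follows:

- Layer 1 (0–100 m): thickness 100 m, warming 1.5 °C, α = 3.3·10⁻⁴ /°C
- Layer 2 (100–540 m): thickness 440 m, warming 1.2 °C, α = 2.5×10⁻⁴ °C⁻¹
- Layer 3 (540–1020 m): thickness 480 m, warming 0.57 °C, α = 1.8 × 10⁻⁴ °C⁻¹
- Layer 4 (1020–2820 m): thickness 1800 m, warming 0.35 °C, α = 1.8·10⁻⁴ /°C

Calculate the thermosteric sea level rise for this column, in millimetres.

3.3×10⁻⁴ × 1.5 × 100 = 0.04950 m
1.2 × 440 × 2.5×10⁻⁴ = 0.13200 m
540–1020 m: 480 × 0.57 × 1.8×10⁻⁴ = 0.049248 m
1800 × 1.8×10⁻⁴ × 0.35 = 0.11340 m
Δh = 0.04950 + 0.13200 + 0.049248 + 0.11340 = 0.344148 m ≈ 344 mm

Δh = 344 mm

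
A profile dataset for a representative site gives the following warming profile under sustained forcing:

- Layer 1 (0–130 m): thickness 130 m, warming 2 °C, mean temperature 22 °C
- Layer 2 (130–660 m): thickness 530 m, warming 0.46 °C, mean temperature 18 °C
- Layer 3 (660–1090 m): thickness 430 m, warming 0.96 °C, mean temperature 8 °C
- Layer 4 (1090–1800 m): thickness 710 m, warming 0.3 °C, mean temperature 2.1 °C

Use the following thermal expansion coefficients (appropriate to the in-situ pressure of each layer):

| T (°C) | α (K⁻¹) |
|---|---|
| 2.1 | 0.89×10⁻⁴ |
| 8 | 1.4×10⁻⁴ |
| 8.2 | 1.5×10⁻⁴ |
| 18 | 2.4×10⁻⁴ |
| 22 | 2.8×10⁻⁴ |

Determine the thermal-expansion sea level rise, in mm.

Layer 1 at 22 °C → α = 2.8×10⁻⁴ K⁻¹
Layer 2 at 18 °C → α = 2.4×10⁻⁴ K⁻¹
Layer 3 at 8 °C → α = 1.4×10⁻⁴ K⁻¹
Layer 4 at 2.1 °C → α = 0.89×10⁻⁴ K⁻¹
130 × 2.8×10⁻⁴ × 2 = 0.07280 m
130–660 m: 530 × 0.46 × 2.4×10⁻⁴ = 0.058512 m
660–1090 m: 430 × 1.4×10⁻⁴ × 0.96 = 0.057792 m
Layer 4: 0.3 × 0.89×10⁻⁴ × 710 = 0.018957 m
Δh = 0.07280 + 0.058512 + 0.057792 + 0.018957 = 0.208061 m

Δh ≈ 208 mm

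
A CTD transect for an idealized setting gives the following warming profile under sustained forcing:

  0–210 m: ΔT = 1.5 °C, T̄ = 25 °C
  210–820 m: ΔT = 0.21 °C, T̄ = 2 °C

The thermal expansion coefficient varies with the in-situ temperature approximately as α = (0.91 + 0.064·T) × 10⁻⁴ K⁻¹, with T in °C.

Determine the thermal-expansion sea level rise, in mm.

92.4 mm of thermosteric rise

Layer 1: α = (0.91 + 0.064×25)×10⁻⁴ = 2.51×10⁻⁴ K⁻¹
Layer 2: α = (0.91 + 0.064×2)×10⁻⁴ = 1.038×10⁻⁴ K⁻¹
2.51×10⁻⁴ × 1.5 × 210 = 0.079065 m
610 × 0.21 × 1.038×10⁻⁴ = 0.01329678 m
Δh = 0.079065 + 0.01329678 = 0.09236178 m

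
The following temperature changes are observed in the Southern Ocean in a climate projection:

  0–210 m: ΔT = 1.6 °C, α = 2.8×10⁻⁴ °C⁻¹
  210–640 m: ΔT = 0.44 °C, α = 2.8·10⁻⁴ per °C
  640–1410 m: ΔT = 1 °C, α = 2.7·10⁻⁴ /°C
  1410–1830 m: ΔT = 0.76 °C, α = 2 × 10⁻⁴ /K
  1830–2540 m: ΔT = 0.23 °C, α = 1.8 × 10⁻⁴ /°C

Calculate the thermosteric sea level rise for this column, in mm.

448 mm of thermosteric rise

Layer 1: 1.6 × 210 × 2.8×10⁻⁴ = 0.09408 m
2.8×10⁻⁴ × 0.44 × 430 = 0.052976 m
1 × 770 × 2.7×10⁻⁴ = 0.20790 m
2×10⁻⁴ × 420 × 0.76 = 0.06384 m
710 × 0.23 × 1.8×10⁻⁴ = 0.029394 m
Δh = 0.09408 + 0.052976 + 0.20790 + 0.06384 + 0.029394 = 0.44819 m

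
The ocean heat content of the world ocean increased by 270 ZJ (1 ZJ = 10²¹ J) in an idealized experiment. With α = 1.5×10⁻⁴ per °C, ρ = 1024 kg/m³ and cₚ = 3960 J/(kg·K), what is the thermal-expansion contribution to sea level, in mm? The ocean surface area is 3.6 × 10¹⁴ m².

Per unit area: Q = 270×10²¹ / (3.6×10¹⁴) = 7.5×10⁸ J/m²
Δh = αQ/(ρcₚ) = 1.5×10⁻⁴ × 7.5×10⁸ / (1024 × 3960) ≈ 0.027743 m

28 mm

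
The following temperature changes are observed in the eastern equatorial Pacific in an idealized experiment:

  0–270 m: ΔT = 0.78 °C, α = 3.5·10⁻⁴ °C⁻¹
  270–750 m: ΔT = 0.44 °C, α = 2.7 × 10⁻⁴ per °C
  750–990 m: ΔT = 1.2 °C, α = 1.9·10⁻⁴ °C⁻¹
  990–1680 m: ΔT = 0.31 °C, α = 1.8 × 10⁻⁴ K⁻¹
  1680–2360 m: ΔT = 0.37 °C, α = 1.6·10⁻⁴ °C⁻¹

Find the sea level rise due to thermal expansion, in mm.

Layer 1: 0.78 × 3.5×10⁻⁴ × 270 = 0.07371 m
270–750 m: 0.44 × 2.7×10⁻⁴ × 480 = 0.057024 m
750–990 m: 1.2 × 1.9×10⁻⁴ × 240 = 0.05472 m
990–1680 m: 1.8×10⁻⁴ × 0.31 × 690 = 0.038502 m
0.37 × 680 × 1.6×10⁻⁴ = 0.040256 m
Δh = 0.07371 + 0.057024 + 0.05472 + 0.038502 + 0.040256 = 0.264212 m ≈ 260 mm

260 mm of thermosteric rise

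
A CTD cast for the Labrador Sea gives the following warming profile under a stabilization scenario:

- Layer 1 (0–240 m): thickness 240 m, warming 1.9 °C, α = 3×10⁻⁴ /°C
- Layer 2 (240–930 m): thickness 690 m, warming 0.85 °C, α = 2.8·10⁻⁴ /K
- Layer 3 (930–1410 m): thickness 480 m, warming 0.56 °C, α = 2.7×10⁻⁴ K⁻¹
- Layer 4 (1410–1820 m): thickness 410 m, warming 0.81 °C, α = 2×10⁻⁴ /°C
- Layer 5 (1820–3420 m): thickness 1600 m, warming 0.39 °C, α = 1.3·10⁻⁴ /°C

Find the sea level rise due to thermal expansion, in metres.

0.521 m

Layer 1: 240 × 3×10⁻⁴ × 1.9 = 0.13680 m
Layer 2: 0.85 × 2.8×10⁻⁴ × 690 = 0.16422 m
930–1410 m: 2.7×10⁻⁴ × 480 × 0.56 = 0.072576 m
Layer 4: 0.81 × 410 × 2×10⁻⁴ = 0.06642 m
1820–3420 m: 1600 × 1.3×10⁻⁴ × 0.39 = 0.08112 m
Δh = 0.13680 + 0.16422 + 0.072576 + 0.06642 + 0.08112 = 0.521136 m ≈ 0.521 m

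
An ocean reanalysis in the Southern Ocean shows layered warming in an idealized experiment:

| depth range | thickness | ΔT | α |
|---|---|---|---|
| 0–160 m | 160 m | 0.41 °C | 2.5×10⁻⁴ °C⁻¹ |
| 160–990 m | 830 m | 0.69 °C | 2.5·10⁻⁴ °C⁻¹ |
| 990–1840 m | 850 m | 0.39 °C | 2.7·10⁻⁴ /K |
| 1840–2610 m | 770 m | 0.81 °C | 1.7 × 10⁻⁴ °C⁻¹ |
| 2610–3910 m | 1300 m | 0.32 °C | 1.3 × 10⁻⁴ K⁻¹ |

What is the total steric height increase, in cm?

Layer 1: 2.5×10⁻⁴ × 160 × 0.41 = 0.01640 m
0.69 × 830 × 2.5×10⁻⁴ = 0.143175 m
990–1840 m: 0.39 × 850 × 2.7×10⁻⁴ = 0.089505 m
1840–2610 m: 770 × 1.7×10⁻⁴ × 0.81 = 0.106029 m
Layer 5: 0.32 × 1300 × 1.3×10⁻⁴ = 0.05408 m
Δh = 0.01640 + 0.143175 + 0.089505 + 0.106029 + 0.05408 = 0.409189 m

Δh ≈ 40.9 cm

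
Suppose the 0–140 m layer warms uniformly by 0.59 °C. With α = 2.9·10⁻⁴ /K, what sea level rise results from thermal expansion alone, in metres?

0.0240 m of thermosteric rise

Δh = αΔT·H = 2.9×10⁻⁴ × 0.59 × 140 = 0.023954 m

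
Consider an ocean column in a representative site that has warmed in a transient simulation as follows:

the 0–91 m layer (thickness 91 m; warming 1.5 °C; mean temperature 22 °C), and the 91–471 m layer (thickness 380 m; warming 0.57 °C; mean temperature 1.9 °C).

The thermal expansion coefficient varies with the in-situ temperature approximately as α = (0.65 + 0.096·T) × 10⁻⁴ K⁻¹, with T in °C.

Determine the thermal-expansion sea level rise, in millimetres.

Layer 1: α = (0.65 + 0.096×22)×10⁻⁴ = 2.762×10⁻⁴ K⁻¹
Layer 2: α = (0.65 + 0.096×1.9)×10⁻⁴ = 0.8324×10⁻⁴ K⁻¹
1.5 × 91 × 2.762×10⁻⁴ = 0.0377013 m
Layer 2: 380 × 0.8324×10⁻⁴ × 0.57 = 0.018029784 m
Δh = 0.0377013 + 0.018029784 = 0.055731084 m

55.7 mm of thermosteric rise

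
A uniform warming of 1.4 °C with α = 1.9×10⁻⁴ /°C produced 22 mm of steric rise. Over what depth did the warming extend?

about 83 m

H = Δh/(αΔT) = 0.022 / (1.9×10⁻⁴ × 1.4) ≈ 82.71 m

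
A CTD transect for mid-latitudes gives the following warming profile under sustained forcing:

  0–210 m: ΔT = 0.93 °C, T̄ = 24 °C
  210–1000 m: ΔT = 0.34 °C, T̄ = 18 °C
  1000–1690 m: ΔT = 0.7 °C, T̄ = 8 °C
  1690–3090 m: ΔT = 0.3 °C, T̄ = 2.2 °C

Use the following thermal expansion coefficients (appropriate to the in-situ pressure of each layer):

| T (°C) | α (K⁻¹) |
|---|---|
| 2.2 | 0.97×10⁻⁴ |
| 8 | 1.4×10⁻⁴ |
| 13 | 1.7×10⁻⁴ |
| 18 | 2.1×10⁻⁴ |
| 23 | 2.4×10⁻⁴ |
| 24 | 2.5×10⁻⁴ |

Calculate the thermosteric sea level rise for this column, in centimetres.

21.4 cm of thermosteric rise

Layer 1 at 24 °C → α = 2.5×10⁻⁴ K⁻¹
Layer 2 at 18 °C → α = 2.1×10⁻⁴ K⁻¹
Layer 3 at 8 °C → α = 1.4×10⁻⁴ K⁻¹
Layer 4 at 2.2 °C → α = 0.97×10⁻⁴ K⁻¹
2.5×10⁻⁴ × 210 × 0.93 = 0.048825 m
Layer 2: 790 × 0.34 × 2.1×10⁻⁴ = 0.056406 m
1000–1690 m: 0.7 × 1.4×10⁻⁴ × 690 = 0.06762 m
Layer 4: 1400 × 0.97×10⁻⁴ × 0.3 = 0.04074 m
Δh = 0.048825 + 0.056406 + 0.06762 + 0.04074 = 0.213591 m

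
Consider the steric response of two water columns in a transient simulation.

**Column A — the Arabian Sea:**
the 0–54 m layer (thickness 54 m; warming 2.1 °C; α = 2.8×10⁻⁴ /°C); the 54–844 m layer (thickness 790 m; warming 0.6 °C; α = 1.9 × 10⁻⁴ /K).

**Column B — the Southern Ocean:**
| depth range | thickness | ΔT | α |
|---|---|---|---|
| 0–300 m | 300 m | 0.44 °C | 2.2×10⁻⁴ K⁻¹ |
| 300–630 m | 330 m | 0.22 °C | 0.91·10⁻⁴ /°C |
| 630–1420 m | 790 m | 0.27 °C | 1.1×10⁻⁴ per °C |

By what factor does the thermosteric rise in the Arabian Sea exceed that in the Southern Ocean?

A 54 × 2.8×10⁻⁴ × 2.1 = 0.031752 m
A 54–844 m: 1.9×10⁻⁴ × 0.6 × 790 = 0.09006 m
A total: 0.121812 m
B 0.44 × 2.2×10⁻⁴ × 300 = 0.02904 m
B 0.22 × 330 × 0.91×10⁻⁴ = 0.0066066 m
B 1.1×10⁻⁴ × 0.27 × 790 = 0.023463 m
B total: 0.0591096 m
Ratio: 0.121812 / 0.0591096 ≈ 2.061

≈ 2.06×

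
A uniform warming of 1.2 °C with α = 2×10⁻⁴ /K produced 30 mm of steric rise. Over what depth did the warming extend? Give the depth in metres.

125 m

H = Δh/(αΔT) = 0.03 / (2×10⁻⁴ × 1.2) = 125.0 m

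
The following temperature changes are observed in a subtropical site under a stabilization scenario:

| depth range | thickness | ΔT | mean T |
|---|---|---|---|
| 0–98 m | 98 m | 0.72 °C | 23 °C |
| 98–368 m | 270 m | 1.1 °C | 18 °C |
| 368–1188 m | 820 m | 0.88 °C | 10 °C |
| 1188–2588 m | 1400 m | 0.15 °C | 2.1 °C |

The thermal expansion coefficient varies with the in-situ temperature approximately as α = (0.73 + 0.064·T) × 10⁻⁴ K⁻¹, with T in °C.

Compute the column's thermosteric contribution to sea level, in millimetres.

Layer 1: α = (0.73 + 0.064×23)×10⁻⁴ = 2.202×10⁻⁴ K⁻¹
Layer 2: α = (0.73 + 0.064×18)×10⁻⁴ = 1.882×10⁻⁴ K⁻¹
Layer 3: α = (0.73 + 0.064×10)×10⁻⁴ = 1.37×10⁻⁴ K⁻¹
Layer 4: α = (0.73 + 0.064×2.1)×10⁻⁴ = 0.8644×10⁻⁴ K⁻¹
0.72 × 98 × 2.202×10⁻⁴ = 0.015537312 m
98–368 m: 1.882×10⁻⁴ × 1.1 × 270 = 0.0558954 m
0.88 × 820 × 1.37×10⁻⁴ = 0.0988592 m
0.8644×10⁻⁴ × 1400 × 0.15 = 0.0181524 m
Δh = 0.015537312 + 0.0558954 + 0.0988592 + 0.0181524 = 0.188444312 m

Δh ≈ 188 mm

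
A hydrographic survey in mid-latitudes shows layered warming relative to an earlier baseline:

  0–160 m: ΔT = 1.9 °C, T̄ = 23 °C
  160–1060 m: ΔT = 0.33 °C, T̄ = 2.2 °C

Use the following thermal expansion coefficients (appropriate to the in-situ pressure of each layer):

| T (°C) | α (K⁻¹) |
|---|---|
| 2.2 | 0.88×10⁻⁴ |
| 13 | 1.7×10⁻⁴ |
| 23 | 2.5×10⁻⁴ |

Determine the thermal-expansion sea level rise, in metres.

about 0.102 m

Layer 1 at 23 °C → α = 2.5×10⁻⁴ K⁻¹
Layer 2 at 2.2 °C → α = 0.88×10⁻⁴ K⁻¹
0–160 m: 1.9 × 2.5×10⁻⁴ × 160 = 0.07600 m
Layer 2: 900 × 0.33 × 0.88×10⁻⁴ = 0.026136 m
Δh = 0.07600 + 0.026136 = 0.102136 m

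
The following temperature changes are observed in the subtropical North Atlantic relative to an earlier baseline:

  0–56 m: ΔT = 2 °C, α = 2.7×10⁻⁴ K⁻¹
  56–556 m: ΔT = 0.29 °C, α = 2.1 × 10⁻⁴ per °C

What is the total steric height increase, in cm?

6.07 cm of thermosteric rise

2 × 56 × 2.7×10⁻⁴ = 0.03024 m
500 × 2.1×10⁻⁴ × 0.29 = 0.03045 m
Δh = 0.03024 + 0.03045 = 0.06069 m ≈ 6.07 cm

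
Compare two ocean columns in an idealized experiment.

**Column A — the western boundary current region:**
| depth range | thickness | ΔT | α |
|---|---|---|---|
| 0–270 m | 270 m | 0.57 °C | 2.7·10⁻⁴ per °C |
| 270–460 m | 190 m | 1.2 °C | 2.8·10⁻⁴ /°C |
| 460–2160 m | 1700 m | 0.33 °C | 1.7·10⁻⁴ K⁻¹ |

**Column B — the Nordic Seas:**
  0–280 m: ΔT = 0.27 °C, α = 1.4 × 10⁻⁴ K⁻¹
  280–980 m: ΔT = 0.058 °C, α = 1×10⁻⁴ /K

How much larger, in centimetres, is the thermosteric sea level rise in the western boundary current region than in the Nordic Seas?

19 cm larger

A 0–270 m: 0.57 × 2.7×10⁻⁴ × 270 = 0.041553 m
A Layer 2: 190 × 2.8×10⁻⁴ × 1.2 = 0.06384 m
A 0.33 × 1700 × 1.7×10⁻⁴ = 0.09537 m
A total: 0.200763 m
B 0–280 m: 0.27 × 280 × 1.4×10⁻⁴ = 0.010584 m
B 1×10⁻⁴ × 0.058 × 700 = 0.00406 m
B total: 0.014644 m
Difference: 0.200763 − 0.014644 = 0.186119 m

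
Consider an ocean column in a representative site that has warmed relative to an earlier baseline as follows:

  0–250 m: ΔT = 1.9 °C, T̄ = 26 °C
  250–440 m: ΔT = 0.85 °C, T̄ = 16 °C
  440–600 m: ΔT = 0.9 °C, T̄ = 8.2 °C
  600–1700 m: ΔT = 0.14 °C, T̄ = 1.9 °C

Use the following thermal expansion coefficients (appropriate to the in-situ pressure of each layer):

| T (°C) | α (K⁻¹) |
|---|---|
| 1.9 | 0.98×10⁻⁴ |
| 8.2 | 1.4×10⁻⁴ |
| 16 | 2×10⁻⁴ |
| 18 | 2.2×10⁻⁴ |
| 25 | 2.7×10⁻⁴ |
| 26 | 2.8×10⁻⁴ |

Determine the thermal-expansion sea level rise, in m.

about 0.201 m

Layer 1 at 26 °C → α = 2.8×10⁻⁴ K⁻¹
Layer 2 at 16 °C → α = 2×10⁻⁴ K⁻¹
Layer 3 at 8.2 °C → α = 1.4×10⁻⁴ K⁻¹
Layer 4 at 1.9 °C → α = 0.98×10⁻⁴ K⁻¹
Layer 1: 250 × 1.9 × 2.8×10⁻⁴ = 0.13300 m
250–440 m: 0.85 × 190 × 2×10⁻⁴ = 0.03230 m
440–600 m: 0.9 × 160 × 1.4×10⁻⁴ = 0.02016 m
Layer 4: 0.98×10⁻⁴ × 1100 × 0.14 = 0.015092 m
Δh = 0.13300 + 0.03230 + 0.02016 + 0.015092 = 0.200552 m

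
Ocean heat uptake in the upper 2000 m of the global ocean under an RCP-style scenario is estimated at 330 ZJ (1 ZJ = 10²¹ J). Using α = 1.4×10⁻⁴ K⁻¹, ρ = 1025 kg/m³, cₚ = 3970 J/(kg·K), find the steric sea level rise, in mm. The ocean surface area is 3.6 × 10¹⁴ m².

Δh = 32 mm

Per unit area: Q = 330×10²¹ / (3.6×10¹⁴) ≈ 9.167×10⁸ J/m²
Δh = αQ/(ρcₚ) = 1.4×10⁻⁴ × 9.167×10⁸ / (1025 × 3970) ≈ 0.031538 m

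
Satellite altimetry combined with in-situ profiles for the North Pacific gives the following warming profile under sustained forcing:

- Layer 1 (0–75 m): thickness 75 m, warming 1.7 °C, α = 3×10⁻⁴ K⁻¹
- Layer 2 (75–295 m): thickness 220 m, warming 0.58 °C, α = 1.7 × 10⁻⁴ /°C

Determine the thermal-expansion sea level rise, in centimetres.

Δh = 5.99 cm

Layer 1: 3×10⁻⁴ × 1.7 × 75 = 0.03825 m
220 × 1.7×10⁻⁴ × 0.58 = 0.021692 m
Δh = 0.03825 + 0.021692 = 0.059942 m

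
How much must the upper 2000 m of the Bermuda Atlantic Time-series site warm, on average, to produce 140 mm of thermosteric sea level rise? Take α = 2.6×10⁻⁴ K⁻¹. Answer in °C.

ΔT = Δh/(αH) = 0.14 / (2.6×10⁻⁴ × 2000) ≈ 0.2692 °C

0.27 °C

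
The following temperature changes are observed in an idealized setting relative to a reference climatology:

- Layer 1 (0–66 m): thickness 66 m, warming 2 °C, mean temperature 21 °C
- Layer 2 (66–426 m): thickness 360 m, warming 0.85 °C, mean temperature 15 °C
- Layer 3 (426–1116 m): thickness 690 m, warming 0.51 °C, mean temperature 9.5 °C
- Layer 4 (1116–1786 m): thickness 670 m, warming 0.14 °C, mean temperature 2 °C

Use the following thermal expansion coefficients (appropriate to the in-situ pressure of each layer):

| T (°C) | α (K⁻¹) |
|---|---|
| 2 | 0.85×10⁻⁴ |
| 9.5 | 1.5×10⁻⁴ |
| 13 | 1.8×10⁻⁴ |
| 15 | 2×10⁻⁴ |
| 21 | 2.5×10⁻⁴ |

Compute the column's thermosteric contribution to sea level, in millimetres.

Layer 1 at 21 °C → α = 2.5×10⁻⁴ K⁻¹
Layer 2 at 15 °C → α = 2×10⁻⁴ K⁻¹
Layer 3 at 9.5 °C → α = 1.5×10⁻⁴ K⁻¹
Layer 4 at 2 °C → α = 0.85×10⁻⁴ K⁻¹
Layer 1: 66 × 2 × 2.5×10⁻⁴ = 0.03300 m
360 × 2×10⁻⁴ × 0.85 = 0.06120 m
426–1116 m: 0.51 × 690 × 1.5×10⁻⁴ = 0.052785 m
1116–1786 m: 670 × 0.85×10⁻⁴ × 0.14 = 0.007973 m
Δh = 0.03300 + 0.06120 + 0.052785 + 0.007973 = 0.154958 m ≈ 155 mm

155 mm of thermosteric rise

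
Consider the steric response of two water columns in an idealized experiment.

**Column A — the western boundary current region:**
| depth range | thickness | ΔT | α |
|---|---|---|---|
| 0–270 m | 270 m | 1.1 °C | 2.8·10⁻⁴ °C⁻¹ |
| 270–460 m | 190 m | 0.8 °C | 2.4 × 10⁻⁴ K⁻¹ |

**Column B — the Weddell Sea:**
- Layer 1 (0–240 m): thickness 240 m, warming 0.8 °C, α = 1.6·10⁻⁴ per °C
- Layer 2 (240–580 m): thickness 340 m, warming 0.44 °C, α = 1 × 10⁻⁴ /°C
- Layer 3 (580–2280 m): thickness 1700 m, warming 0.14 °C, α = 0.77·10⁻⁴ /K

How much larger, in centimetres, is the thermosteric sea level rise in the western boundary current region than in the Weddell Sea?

A Layer 1: 2.8×10⁻⁴ × 270 × 1.1 = 0.08316 m
A Layer 2: 2.4×10⁻⁴ × 0.8 × 190 = 0.03648 m
A total: 0.11964 m
B 0–240 m: 240 × 0.8 × 1.6×10⁻⁴ = 0.03072 m
B 240–580 m: 0.44 × 1×10⁻⁴ × 340 = 0.01496 m
B Layer 3: 1700 × 0.14 × 0.77×10⁻⁴ = 0.018326 m
B total: 0.064006 m
Difference: 0.11964 − 0.064006 = 0.055634 m

5.56 cm larger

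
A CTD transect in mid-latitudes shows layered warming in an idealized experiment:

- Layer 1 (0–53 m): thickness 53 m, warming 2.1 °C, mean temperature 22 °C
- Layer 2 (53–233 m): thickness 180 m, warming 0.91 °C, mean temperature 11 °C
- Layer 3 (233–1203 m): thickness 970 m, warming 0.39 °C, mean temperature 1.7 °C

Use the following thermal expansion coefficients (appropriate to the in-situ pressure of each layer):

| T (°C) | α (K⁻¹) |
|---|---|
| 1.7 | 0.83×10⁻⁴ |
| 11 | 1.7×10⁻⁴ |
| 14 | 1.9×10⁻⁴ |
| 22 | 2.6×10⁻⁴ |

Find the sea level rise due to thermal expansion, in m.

Δh ≈ 0.0882 m

Layer 1 at 22 °C → α = 2.6×10⁻⁴ K⁻¹
Layer 2 at 11 °C → α = 1.7×10⁻⁴ K⁻¹
Layer 3 at 1.7 °C → α = 0.83×10⁻⁴ K⁻¹
2.1 × 2.6×10⁻⁴ × 53 = 0.028938 m
Layer 2: 180 × 0.91 × 1.7×10⁻⁴ = 0.027846 m
970 × 0.83×10⁻⁴ × 0.39 = 0.0313989 m
Δh = 0.028938 + 0.027846 + 0.0313989 = 0.0881829 m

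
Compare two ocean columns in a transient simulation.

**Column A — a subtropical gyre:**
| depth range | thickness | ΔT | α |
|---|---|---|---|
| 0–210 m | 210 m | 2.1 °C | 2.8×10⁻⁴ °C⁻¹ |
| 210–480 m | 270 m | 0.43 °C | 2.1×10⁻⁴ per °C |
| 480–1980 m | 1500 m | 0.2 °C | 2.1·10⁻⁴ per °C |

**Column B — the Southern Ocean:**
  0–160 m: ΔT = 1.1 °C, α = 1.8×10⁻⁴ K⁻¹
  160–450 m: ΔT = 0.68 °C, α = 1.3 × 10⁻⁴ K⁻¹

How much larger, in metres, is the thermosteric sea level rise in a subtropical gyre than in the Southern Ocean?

Δh_A − Δh_B ≈ 0.154 m

A Layer 1: 210 × 2.8×10⁻⁴ × 2.1 = 0.12348 m
A 2.1×10⁻⁴ × 270 × 0.43 = 0.024381 m
A 480–1980 m: 2.1×10⁻⁴ × 1500 × 0.2 = 0.06300 m
A total: 0.210861 m
B Layer 1: 1.8×10⁻⁴ × 1.1 × 160 = 0.03168 m
B 160–450 m: 1.3×10⁻⁴ × 0.68 × 290 = 0.025636 m
B total: 0.057316 m
Difference: 0.210861 − 0.057316 = 0.153545 m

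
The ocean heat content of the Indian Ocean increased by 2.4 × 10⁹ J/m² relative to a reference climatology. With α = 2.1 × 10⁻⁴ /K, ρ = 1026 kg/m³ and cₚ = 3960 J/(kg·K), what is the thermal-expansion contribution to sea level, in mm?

Δh = αQ/(ρcₚ) = 2.1×10⁻⁴ × 2.4×10⁹ / (1026 × 3960) ≈ 0.12405 m

about 124 mm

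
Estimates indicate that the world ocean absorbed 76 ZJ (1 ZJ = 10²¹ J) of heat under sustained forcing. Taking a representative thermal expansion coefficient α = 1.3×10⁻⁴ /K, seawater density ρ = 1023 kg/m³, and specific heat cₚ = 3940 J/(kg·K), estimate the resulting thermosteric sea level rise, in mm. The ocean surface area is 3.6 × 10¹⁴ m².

Per unit area: Q = 76×10²¹ / (3.6×10¹⁴) ≈ 2.111×10⁸ J/m²
Δh = αQ/(ρcₚ) = 1.3×10⁻⁴ × 2.111×10⁸ / (1023 × 3940) ≈ 0.0068086 m

6.81 mm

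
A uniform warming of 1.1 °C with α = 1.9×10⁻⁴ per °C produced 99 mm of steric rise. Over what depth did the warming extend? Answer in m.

H = Δh/(αΔT) = 0.099 / (1.9×10⁻⁴ × 1.1) ≈ 473.7 m

474 m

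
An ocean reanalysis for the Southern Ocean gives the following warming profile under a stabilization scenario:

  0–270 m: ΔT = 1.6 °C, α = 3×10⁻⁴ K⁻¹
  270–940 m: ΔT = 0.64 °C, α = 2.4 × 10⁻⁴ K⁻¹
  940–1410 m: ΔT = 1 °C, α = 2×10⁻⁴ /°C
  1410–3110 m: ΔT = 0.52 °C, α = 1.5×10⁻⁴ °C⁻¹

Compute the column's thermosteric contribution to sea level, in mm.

0–270 m: 3×10⁻⁴ × 270 × 1.6 = 0.12960 m
Layer 2: 2.4×10⁻⁴ × 670 × 0.64 = 0.102912 m
940–1410 m: 470 × 1 × 2×10⁻⁴ = 0.09400 m
1410–3110 m: 0.52 × 1700 × 1.5×10⁻⁴ = 0.13260 m
Δh = 0.12960 + 0.102912 + 0.09400 + 0.13260 = 0.459112 m

459 mm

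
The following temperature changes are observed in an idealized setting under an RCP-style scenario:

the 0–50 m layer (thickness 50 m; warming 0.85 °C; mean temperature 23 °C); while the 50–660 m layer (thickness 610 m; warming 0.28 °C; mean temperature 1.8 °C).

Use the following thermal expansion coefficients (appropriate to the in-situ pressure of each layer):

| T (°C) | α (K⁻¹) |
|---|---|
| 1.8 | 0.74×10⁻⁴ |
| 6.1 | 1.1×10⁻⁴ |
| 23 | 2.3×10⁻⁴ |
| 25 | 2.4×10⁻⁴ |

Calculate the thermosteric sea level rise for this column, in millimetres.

22 mm

Layer 1 at 23 °C → α = 2.3×10⁻⁴ K⁻¹
Layer 2 at 1.8 °C → α = 0.74×10⁻⁴ K⁻¹
50 × 0.85 × 2.3×10⁻⁴ = 0.009775 m
0.28 × 0.74×10⁻⁴ × 610 = 0.0126392 m
Δh = 0.009775 + 0.0126392 = 0.0224142 m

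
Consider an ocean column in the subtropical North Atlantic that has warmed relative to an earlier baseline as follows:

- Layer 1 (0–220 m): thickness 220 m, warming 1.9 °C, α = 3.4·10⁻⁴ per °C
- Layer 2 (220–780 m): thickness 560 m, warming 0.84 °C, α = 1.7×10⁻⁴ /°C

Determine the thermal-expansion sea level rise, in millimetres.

0–220 m: 3.4×10⁻⁴ × 1.9 × 220 = 0.14212 m
220–780 m: 0.84 × 560 × 1.7×10⁻⁴ = 0.079968 m
Δh = 0.14212 + 0.079968 = 0.222088 m

about 222 mm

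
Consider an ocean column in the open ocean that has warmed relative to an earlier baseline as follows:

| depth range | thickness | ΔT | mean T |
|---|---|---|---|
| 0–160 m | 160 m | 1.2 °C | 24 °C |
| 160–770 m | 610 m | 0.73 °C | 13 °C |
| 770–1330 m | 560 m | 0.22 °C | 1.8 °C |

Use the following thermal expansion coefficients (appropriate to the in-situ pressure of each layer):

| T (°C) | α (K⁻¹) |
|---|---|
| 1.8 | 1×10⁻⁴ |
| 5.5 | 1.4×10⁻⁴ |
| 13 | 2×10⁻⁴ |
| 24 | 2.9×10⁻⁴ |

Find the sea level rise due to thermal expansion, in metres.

Δh ≈ 0.157 m

Layer 1 at 24 °C → α = 2.9×10⁻⁴ K⁻¹
Layer 2 at 13 °C → α = 2×10⁻⁴ K⁻¹
Layer 3 at 1.8 °C → α = 1×10⁻⁴ K⁻¹
160 × 2.9×10⁻⁴ × 1.2 = 0.05568 m
160–770 m: 610 × 0.73 × 2×10⁻⁴ = 0.08906 m
Layer 3: 560 × 0.22 × 1×10⁻⁴ = 0.01232 m
Δh = 0.05568 + 0.08906 + 0.01232 = 0.15706 m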